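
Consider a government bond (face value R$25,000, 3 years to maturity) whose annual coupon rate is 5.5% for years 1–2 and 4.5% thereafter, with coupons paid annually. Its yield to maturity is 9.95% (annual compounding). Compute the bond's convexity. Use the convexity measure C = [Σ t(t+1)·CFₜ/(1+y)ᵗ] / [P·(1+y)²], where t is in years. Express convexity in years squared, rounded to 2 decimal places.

9.20

With y = 0.0995:
  t   CF        PV=CF/(1+0.0995)^t    t·PV        t(t+1)·PV
  1     1,375.00     1,250.5684     1,250.5684       2,501.1369
  2     1,375.00     1,137.3974     2,274.7948       6,824.3844
  3    26,125.00    19,654.8891    58,964.6673     235,858.6694
  Σ                 22,042.8550    62,490.0306     245,184.1906
P = 22,042.8550.
Convexity = Σ t(t+1)·PV / [P·(1+y)²] = 245,184.1906 / (22,042.8550 × 1.208900) = 9.20098.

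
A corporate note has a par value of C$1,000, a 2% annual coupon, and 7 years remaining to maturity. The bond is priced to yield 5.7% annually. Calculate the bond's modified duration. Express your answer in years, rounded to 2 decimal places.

Periodic yield y = 0.057. First find Macaulay duration:
  t   CF        PV=CF/(1+0.057)^t    t·PV
  1        20.00        18.9215        18.9215
  2        20.00        17.9011        35.8022
  3        20.00        16.9358        50.8073
  4        20.00        16.0225        64.0900
  5        20.00        15.1585        75.7923
  6        20.00        14.3410        86.0461
  7     1,020.00       691.9509     4,843.6561
  Σ                    791.2312     5,175.1155
P = 791.2312; Macaulay duration = 5,175.1155 / 791.2312 = 6.54059 years.
Modified duration = D_Mac / (1 + y) = 6.54059 / 1.057 = 6.18788 years.

6.19 years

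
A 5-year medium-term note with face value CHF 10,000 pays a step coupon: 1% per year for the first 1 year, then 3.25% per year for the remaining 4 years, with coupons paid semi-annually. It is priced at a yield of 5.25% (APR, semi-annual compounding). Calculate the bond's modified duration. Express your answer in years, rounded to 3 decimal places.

Periodic yield y = 0.02625. First find Macaulay duration:
  t   CF        PV=CF/(1+0.02625)^t    t·PV
  1        50.00        48.7211        48.7211
  2        50.00        47.4749        94.9497
  3       162.50       150.3467       451.0401
  4       162.50       146.5010       586.0041
  5       162.50       142.7537       713.7687
  6       162.50       139.1023       834.6139
  7       162.50       135.5443       948.8099
  8       162.50       132.0772     1,056.6180
  9       162.50       128.6989     1,158.2901
  10   10,162.50     7,842.7588    78,427.5877
  Σ                  8,913.9789    84,320.4033
P = 8,913.9789; Macaulay duration = 84,320.4033 / 8,913.9789 = 9.45935 half-year periods = 4.72967 years.
Modified duration = D_Mac / (1 + y) = 4.72967 / 1.02625 = 4.60869 years.

4.609 years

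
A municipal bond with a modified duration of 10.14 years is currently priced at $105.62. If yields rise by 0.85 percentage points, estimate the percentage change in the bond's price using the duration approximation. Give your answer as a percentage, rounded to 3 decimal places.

-8.619%

Duration approximation: ΔP/P ≈ -D_mod · Δy = -10.14 × (+0.0085) = -0.086190.
As a percentage: -8.6190%.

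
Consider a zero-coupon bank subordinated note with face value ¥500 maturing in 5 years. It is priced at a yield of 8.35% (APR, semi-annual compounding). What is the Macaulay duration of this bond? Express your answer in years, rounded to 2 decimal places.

A zero-coupon bond has a single cash flow at maturity, so its Macaulay duration equals its maturity: 5 years.
(Equivalently: 10 semi-annual periods ÷ 2 = 5 years.)

5.00 years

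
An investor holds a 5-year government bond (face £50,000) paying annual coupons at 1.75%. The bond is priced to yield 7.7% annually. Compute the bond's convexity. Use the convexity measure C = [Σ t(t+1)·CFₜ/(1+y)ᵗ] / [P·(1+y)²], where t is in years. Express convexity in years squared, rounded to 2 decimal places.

24.50

With y = 0.077:
  t   CF        PV=CF/(1+0.077)^t    t·PV        t(t+1)·PV
  1       875.00       812.4420       812.4420       1,624.8839
  2       875.00       754.3565     1,508.7130       4,526.1391
  3       875.00       700.4239     2,101.2716       8,405.0865
  4       875.00       650.3471     2,601.3886      13,006.9430
  5    50,875.00    35,109.6020   175,548.0098   1,053,288.0585
  Σ                 38,027.1715   182,571.8250   1,080,851.1110
P = 38,027.1715.
Convexity = Σ t(t+1)·PV / [P·(1+y)²] = 1,080,851.1110 / (38,027.1715 × 1.159929) = 24.50420.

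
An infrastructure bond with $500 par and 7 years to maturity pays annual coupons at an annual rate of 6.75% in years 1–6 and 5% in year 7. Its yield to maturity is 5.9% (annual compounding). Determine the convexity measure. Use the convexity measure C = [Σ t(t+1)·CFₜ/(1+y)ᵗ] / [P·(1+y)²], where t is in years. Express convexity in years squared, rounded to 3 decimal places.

With y = 0.059:
  t   CF        PV=CF/(1+0.059)^t    t·PV        t(t+1)·PV
  1        33.75        31.8697        31.8697          63.7394
  2        33.75        30.0941        60.1883         180.5648
  3        33.75        28.4175        85.2525         341.0100
  4        33.75        26.8343       107.3371         536.6856
  5        33.75        25.3393       126.6963         760.1779
  6        33.75        23.9275       143.5652       1,004.9566
  7       525.00       351.4695     2,460.2862      19,682.2892
  Σ                    517.9519     3,015.1953      22,569.4235
P = 517.9519.
Convexity = Σ t(t+1)·PV / [P·(1+y)²] = 22,569.4235 / (517.9519 × 1.121481) = 38.85431.

38.854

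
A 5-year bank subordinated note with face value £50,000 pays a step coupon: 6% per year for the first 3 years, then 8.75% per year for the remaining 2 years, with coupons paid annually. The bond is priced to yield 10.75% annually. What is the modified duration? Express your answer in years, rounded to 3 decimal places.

3.978 years

Periodic yield y = 0.1075. First find Macaulay duration:
  t   CF        PV=CF/(1+0.1075)^t    t·PV
  1     3,000.00     2,708.8036     2,708.8036
  2     3,000.00     2,445.8723     4,891.7447
  3     3,000.00     2,208.4626     6,625.3878
  4     4,375.00     2,908.0584    11,632.2334
  5    54,375.00    32,634.7729   163,173.8647
  Σ                 42,905.9699   189,032.0343
P = 42,905.9699; Macaulay duration = 189,032.0343 / 42,905.9699 = 4.40573 years.
Modified duration = D_Mac / (1 + y) = 4.40573 / 1.1075 = 3.97808 years.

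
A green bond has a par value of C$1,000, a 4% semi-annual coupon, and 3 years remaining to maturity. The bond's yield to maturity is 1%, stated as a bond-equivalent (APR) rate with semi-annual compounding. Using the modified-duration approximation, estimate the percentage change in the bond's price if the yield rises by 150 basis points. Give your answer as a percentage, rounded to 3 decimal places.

Periodic yield y = 0.005. Modified duration first:
  t   CF        PV=CF/(1+0.005)^t    t·PV
  1        20.00        19.9005        19.9005
  2        20.00        19.8015        39.6030
  3        20.00        19.7030        59.1089
  4        20.00        19.6050        78.4198
  5        20.00        19.5074        97.5371
  6     1,020.00       989.9284     5,939.5706
  Σ                  1,088.4458     6,234.1399
P = 1,088.4458; D_Mac = 5.72756 half-year periods = 2.86378 yrs; D_mod = 2.86378/(1+0.005) = 2.84953 yrs.
ΔP/P ≈ -D_mod · Δy = -2.84953 × (+0.015) = -0.042743 = -4.2743%.

-4.274%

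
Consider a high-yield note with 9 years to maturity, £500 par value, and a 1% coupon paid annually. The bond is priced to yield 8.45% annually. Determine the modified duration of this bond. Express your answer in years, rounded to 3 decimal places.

Periodic yield y = 0.0845. First find Macaulay duration:
  t   CF        PV=CF/(1+0.0845)^t    t·PV
  1         5.00         4.6104         4.6104
  2         5.00         4.2512         8.5024
  3         5.00         3.9200        11.7599
  4         5.00         3.6145        14.4581
  5         5.00         3.3329        16.6645
  6         5.00         3.0732        18.4393
  7         5.00         2.8338        19.8363
  8         5.00         2.6130        20.9037
  9       505.00       243.3466     2,190.1198
  Σ                    271.5956     2,305.2945
P = 271.5956; Macaulay duration = 2,305.2945 / 271.5956 = 8.48797 years.
Modified duration = D_Mac / (1 + y) = 8.48797 / 1.0845 = 7.82662 years.

7.827 years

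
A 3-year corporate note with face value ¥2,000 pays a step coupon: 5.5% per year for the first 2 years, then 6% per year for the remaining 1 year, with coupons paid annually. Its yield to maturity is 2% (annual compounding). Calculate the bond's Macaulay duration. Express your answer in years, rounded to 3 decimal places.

Periodic yield y = 0.02. Discount each cash flow and weight by its year:
  t   CF        PV=CF/(1+0.02)^t    t·PV
  1       110.00       107.8431       107.8431
  2       110.00       105.7286       211.4571
  3     2,120.00     1,997.7233     5,993.1700
  Σ                  2,211.2951     6,312.4703
Price P = Σ PV = 2,211.2951.
Macaulay duration = Σ(t·PV) / P = 6,312.4703 / 2,211.2951 = 2.85465 years.

2.855 years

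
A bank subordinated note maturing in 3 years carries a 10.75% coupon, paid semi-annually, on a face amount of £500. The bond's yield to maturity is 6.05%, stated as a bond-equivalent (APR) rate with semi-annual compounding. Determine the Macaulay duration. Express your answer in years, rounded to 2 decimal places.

2.67 years

Periodic yield y = 0.03025. Discount each cash flow and weight by its period:
  t   CF        PV=CF/(1+0.03025)^t    t·PV
  1       26.875        26.0859        26.0859
  2       26.875        25.3200        50.6399
  3       26.875        24.5765        73.7296
  4       26.875        23.8549        95.4197
  5       26.875        23.1545       115.7725
  6      526.875       440.6075     2,643.6448
  Σ                    563.5993     3,005.2924
Price P = Σ PV = 563.5993.
Macaulay duration = Σ(t·PV) / P = 3,005.2924 / 563.5993 = 5.33232 half-year periods.
In years: 5.33232 / 2 = 2.66616 years.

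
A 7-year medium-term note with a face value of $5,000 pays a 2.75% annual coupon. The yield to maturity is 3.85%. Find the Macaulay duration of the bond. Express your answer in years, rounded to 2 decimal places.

6.44 years

Periodic yield y = 0.0385. Discount each cash flow and weight by its year:
  t   CF        PV=CF/(1+0.0385)^t    t·PV
  1       137.50       132.4025       132.4025
  2       137.50       127.4940       254.9880
  3       137.50       122.7674       368.3023
  4       137.50       118.2161       472.8645
  5       137.50       113.8335       569.1676
  6       137.50       109.6134       657.6805
  7     5,137.50     3,943.7223    27,606.0563
  Σ                  4,668.0493    30,061.4616
Price P = Σ PV = 4,668.0493.
Macaulay duration = Σ(t·PV) / P = 30,061.4616 / 4,668.0493 = 6.43983 years.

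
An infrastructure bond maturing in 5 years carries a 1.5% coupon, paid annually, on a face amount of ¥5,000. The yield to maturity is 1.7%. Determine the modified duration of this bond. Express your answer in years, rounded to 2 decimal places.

4.77 years

Periodic yield y = 0.017. First find Macaulay duration:
  t   CF        PV=CF/(1+0.017)^t    t·PV
  1        75.00        73.7463        73.7463
  2        75.00        72.5136       145.0272
  3        75.00        71.3015       213.9044
  4        75.00        70.1096       280.4384
  5     5,075.00     4,664.7812    23,323.9062
  Σ                  4,952.4522    24,037.0224
P = 4,952.4522; Macaulay duration = 24,037.0224 / 4,952.4522 = 4.85356 years.
Modified duration = D_Mac / (1 + y) = 4.85356 / 1.017 = 4.77243 years.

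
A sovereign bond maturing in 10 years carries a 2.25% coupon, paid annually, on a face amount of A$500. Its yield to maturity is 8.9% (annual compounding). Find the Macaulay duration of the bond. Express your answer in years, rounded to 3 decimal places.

Periodic yield y = 0.089. Discount each cash flow and weight by its year:
  t   CF        PV=CF/(1+0.089)^t    t·PV
  1        11.25        10.3306        10.3306
  2        11.25         9.4863        18.9726
  3        11.25         8.7110        26.1331
  4        11.25         7.9991        31.9964
  5        11.25         7.3454        36.7268
  6        11.25         6.7451        40.4703
  7        11.25         6.1938        43.3566
  8        11.25         5.6876        45.5008
  9        11.25         5.2228        47.0050
  10      511.25       217.9488     2,179.4882
  Σ                    285.6704     2,479.9804
Price P = Σ PV = 285.6704.
Macaulay duration = Σ(t·PV) / P = 2,479.9804 / 285.6704 = 8.68126 years.

8.681 years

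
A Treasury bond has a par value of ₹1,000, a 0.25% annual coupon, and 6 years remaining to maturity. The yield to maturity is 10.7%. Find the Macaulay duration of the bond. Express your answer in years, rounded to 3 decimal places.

5.946 years

Periodic yield y = 0.107. Discount each cash flow and weight by its year:
  t   CF        PV=CF/(1+0.107)^t    t·PV
  1         2.50         2.2584         2.2584
  2         2.50         2.0401         4.0801
  3         2.50         1.8429         5.5286
  4         2.50         1.6648         6.6590
  5         2.50         1.5038         7.5192
  6     1,002.50       544.7518     3,268.5107
  Σ                    554.0617     3,294.5560
Price P = Σ PV = 554.0617.
Macaulay duration = Σ(t·PV) / P = 3,294.5560 / 554.0617 = 5.94619 years.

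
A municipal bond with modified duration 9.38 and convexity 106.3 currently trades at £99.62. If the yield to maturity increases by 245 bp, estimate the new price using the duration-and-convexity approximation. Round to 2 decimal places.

£79.90

Duration effect: -D_mod·Δy = -9.38 × (+0.0245) = -0.229810
Convexity effect: ½·C·(Δy)² = 0.5 × 106.3 × (0.0245)² = +0.0319032875
ΔP/P ≈ -0.229810 + 0.0319032875 = -0.1979067125
New price ≈ 99.62 × (1 - 0.1979067125) = 79.90453330075.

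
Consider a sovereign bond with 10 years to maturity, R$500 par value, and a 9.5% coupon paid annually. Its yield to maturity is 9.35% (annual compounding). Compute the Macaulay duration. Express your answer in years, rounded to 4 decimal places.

Periodic yield y = 0.0935. Discount each cash flow and weight by its year:
  t   CF        PV=CF/(1+0.0935)^t    t·PV
  1        47.50        43.4385        43.4385
  2        47.50        39.7243        79.4486
  3        47.50        36.3276       108.9829
  4        47.50        33.2214       132.8858
  5        47.50        30.3808       151.9042
  6        47.50        27.7831       166.6987
  7        47.50        25.4075       177.8526
  8        47.50        23.2350       185.8803
  9        47.50        21.2483       191.2348
  10      547.50       223.9733     2,239.7330
  Σ                    504.7400     3,478.0593
Price P = Σ PV = 504.7400.
Macaulay duration = Σ(t·PV) / P = 3,478.0593 / 504.7400 = 6.89079 years.

6.8908 years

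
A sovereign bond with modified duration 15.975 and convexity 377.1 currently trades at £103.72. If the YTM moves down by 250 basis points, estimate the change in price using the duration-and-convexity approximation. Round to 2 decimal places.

+£53.65

Duration effect: -D_mod·Δy = -15.975 × (-0.025) = +0.399375
Convexity effect: ½·C·(Δy)² = 0.5 × 377.1 × (-0.025)² = +0.11784375
ΔP/P ≈ +0.399375 + 0.11784375 = +0.51721875
ΔP ≈ 103.72 × (+0.51721875) = +53.64592875.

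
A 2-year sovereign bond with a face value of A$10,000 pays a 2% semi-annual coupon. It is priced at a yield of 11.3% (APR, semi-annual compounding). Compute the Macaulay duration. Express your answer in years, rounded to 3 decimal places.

1.967 years

Periodic yield y = 0.0565. Discount each cash flow and weight by its period:
  t   CF        PV=CF/(1+0.0565)^t    t·PV
  1       100.00        94.6522        94.6522
  2       100.00        89.5903       179.1806
  3       100.00        84.7991       254.3974
  4    10,100.00     8,106.6863    32,426.7452
  Σ                  8,375.7279    32,954.9754
Price P = Σ PV = 8,375.7279.
Macaulay duration = Σ(t·PV) / P = 32,954.9754 / 8,375.7279 = 3.93458 half-year periods.
In years: 3.93458 / 2 = 1.96729 years.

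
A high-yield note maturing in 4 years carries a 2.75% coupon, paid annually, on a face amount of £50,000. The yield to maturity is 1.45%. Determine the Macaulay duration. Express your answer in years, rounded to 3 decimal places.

3.847 years

Periodic yield y = 0.0145. Discount each cash flow and weight by its year:
  t   CF        PV=CF/(1+0.0145)^t    t·PV
  1     1,375.00     1,355.3475     1,355.3475
  2     1,375.00     1,335.9758     2,671.9516
  3     1,375.00     1,316.8810     3,950.6431
  4    51,375.00    48,500.2112   194,000.8446
  Σ                 52,508.4155   201,978.7868
Price P = Σ PV = 52,508.4155.
Macaulay duration = Σ(t·PV) / P = 201,978.7868 / 52,508.4155 = 3.84660 years.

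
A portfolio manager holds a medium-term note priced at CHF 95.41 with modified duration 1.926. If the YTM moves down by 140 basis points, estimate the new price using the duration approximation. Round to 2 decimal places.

Duration approximation: ΔP/P ≈ -D_mod · Δy = -1.926 × (-0.014) = +0.026964.
New price ≈ 95.41 × (1 + 0.026964) = 97.98263524.

CHF 97.98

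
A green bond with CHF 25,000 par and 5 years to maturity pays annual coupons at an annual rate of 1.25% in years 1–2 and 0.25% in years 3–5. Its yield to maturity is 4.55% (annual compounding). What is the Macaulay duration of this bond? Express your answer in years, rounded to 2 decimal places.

4.89 years

Periodic yield y = 0.0455. Discount each cash flow and weight by its year:
  t   CF        PV=CF/(1+0.0455)^t    t·PV
  1       312.50       298.9000       298.9000
  2       312.50       285.8920       571.7839
  3        62.50        54.6900       164.0700
  4        62.50        52.3099       209.2396
  5    25,062.50    20,063.3849   100,316.9244
  Σ                 20,755.1768   101,560.9179
Price P = Σ PV = 20,755.1768.
Macaulay duration = Σ(t·PV) / P = 101,560.9179 / 20,755.1768 = 4.89328 years.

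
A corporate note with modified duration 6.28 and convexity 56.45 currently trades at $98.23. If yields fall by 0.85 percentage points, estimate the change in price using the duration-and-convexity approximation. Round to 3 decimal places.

+$5.444

Duration effect: -D_mod·Δy = -6.28 × (-0.0085) = +0.053380
Convexity effect: ½·C·(Δy)² = 0.5 × 56.45 × (-0.0085)² = +0.00203925625
ΔP/P ≈ +0.053380 + 0.00203925625 = +0.05541925625
ΔP ≈ 98.23 × (+0.05541925625) = +5.4438335414375.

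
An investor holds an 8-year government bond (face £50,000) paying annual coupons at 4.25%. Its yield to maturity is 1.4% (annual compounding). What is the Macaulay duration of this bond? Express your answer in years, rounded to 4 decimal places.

7.0598 years

Periodic yield y = 0.014. Discount each cash flow and weight by its year:
  t   CF        PV=CF/(1+0.014)^t    t·PV
  1     2,125.00     2,095.6607     2,095.6607
  2     2,125.00     2,066.7266     4,133.4532
  3     2,125.00     2,038.1919     6,114.5757
  4     2,125.00     2,010.0512     8,040.2047
  5     2,125.00     1,982.2990     9,911.4949
  6     2,125.00     1,954.9300    11,729.5798
  7     2,125.00     1,927.9388    13,495.5718
  8    52,125.00    46,638.2695   373,106.1563
  Σ                 60,714.0677   428,626.6971
Price P = Σ PV = 60,714.0677.
Macaulay duration = Σ(t·PV) / P = 428,626.6971 / 60,714.0677 = 7.05976 years.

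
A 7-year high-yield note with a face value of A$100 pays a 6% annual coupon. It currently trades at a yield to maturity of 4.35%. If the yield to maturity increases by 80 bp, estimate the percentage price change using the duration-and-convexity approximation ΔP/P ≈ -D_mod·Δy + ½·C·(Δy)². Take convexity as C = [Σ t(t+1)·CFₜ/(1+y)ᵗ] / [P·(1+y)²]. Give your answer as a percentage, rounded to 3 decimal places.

With y = 0.0435:
  t   CF        PV=CF/(1+0.0435)^t    t·PV        t(t+1)·PV
  1         6.00         5.7499         5.7499          11.4998
  2         6.00         5.5102        11.0204          33.0611
  3         6.00         5.2805        15.8415          63.3658
  4         6.00         5.0604        20.2414         101.2072
  5         6.00         4.8494        24.2471         145.4823
  6         6.00         4.6473        27.8835         195.1847
  7       106.00        78.6790       550.7528       4,406.0226
  Σ                    109.7766       655.7366       4,955.8235
P = 109.7766; D_Mac = 5.97338 yrs; D_mod = 5.72437 yrs; C = 41.45924.
Duration effect: -5.72437 × (+0.008) = -0.045795
Convexity effect: 0.5 × 41.45924 × (0.008)² = +0.0013267
ΔP/P ≈ -0.045795 + 0.0013267 = -0.044468 = -4.4468%.

-4.447%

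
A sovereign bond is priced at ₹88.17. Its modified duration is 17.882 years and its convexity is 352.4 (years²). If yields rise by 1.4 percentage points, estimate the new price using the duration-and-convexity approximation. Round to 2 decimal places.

Duration effect: -D_mod·Δy = -17.882 × (+0.014) = -0.250348
Convexity effect: ½·C·(Δy)² = 0.5 × 352.4 × (0.014)² = +0.0345352
ΔP/P ≈ -0.250348 + 0.0345352 = -0.2158128
New price ≈ 88.17 × (1 - 0.2158128) = 69.141785424.

₹69.14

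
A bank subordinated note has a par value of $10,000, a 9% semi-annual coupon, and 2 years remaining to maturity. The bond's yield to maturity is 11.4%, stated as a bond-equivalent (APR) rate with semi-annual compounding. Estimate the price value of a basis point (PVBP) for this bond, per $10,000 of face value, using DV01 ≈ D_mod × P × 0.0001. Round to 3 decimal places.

$1.696

Periodic yield y = 0.057.
  t   CF        PV=CF/(1+0.057)^t    t·PV
  1       450.00       425.7332       425.7332
  2       450.00       402.7750       805.5501
  3       450.00       381.0549     1,143.1647
  4    10,450.00     8,371.7517    33,487.0070
  Σ                  9,581.3149    35,861.4549
P = 9,581.3149; D_Mac = 3.74285 half-year periods = 1.87143 yrs; D_mod = 1.77051 yrs.
DV01 ≈ 1.77051 × 9,581.3149 × 0.0001 = 1.696379.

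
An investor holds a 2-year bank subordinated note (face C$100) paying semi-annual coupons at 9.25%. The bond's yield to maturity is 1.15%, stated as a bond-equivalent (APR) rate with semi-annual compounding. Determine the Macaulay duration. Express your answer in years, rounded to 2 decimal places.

1.88 years

Periodic yield y = 0.00575. Discount each cash flow and weight by its period:
  t   CF        PV=CF/(1+0.00575)^t    t·PV
  1        4.625         4.5986         4.5986
  2        4.625         4.5723         9.1445
  3        4.625         4.5461        13.6384
  4      104.625       102.2528       409.0113
  Σ                    115.9698       436.3928
Price P = Σ PV = 115.9698.
Macaulay duration = Σ(t·PV) / P = 436.3928 / 115.9698 = 3.76299 half-year periods.
In years: 3.76299 / 2 = 1.88149 years.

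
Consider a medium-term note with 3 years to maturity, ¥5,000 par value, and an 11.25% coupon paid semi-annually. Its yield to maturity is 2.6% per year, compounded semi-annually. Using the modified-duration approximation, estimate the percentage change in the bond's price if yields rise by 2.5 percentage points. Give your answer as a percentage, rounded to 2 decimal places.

-6.59%

Periodic yield y = 0.013. Modified duration first:
  t   CF        PV=CF/(1+0.013)^t    t·PV
  1       281.25       277.6407       277.6407
  2       281.25       274.0777       548.1553
  3       281.25       270.5604       811.6811
  4       281.25       267.0882     1,068.3529
  5       281.25       263.6606     1,318.3032
  6     5,281.25     4,887.4244    29,324.5465
  Σ                  6,240.4520    33,348.6797
P = 6,240.4520; D_Mac = 5.34395 half-year periods = 2.67198 yrs; D_mod = 2.67198/(1+0.013) = 2.63769 yrs.
ΔP/P ≈ -D_mod · Δy = -2.63769 × (+0.025) = -0.065942 = -6.5942%.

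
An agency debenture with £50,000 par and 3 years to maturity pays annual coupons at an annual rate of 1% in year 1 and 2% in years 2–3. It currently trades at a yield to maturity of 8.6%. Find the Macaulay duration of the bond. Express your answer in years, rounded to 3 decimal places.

2.957 years

Periodic yield y = 0.086. Discount each cash flow and weight by its year:
  t   CF        PV=CF/(1+0.086)^t    t·PV
  1       500.00       460.4052       460.4052
  2     1,000.00       847.8916     1,695.7833
  3    51,000.00    39,818.1153   119,454.3460
  Σ                 41,126.4121   121,610.5345
Price P = Σ PV = 41,126.4121.
Macaulay duration = Σ(t·PV) / P = 121,610.5345 / 41,126.4121 = 2.95699 years.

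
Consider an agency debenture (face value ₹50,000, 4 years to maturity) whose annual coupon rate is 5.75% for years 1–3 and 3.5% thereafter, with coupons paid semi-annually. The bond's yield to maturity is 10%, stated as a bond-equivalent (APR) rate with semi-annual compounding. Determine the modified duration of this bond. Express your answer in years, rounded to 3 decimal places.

3.422 years

Periodic yield y = 0.05. First find Macaulay duration:
  t   CF        PV=CF/(1+0.05)^t    t·PV
  1     1,437.50     1,369.0476     1,369.0476
  2     1,437.50     1,303.8549     2,607.7098
  3     1,437.50     1,241.7665     3,725.2996
  4     1,437.50     1,182.6348     4,730.5392
  5     1,437.50     1,126.3189     5,631.5943
  6     1,437.50     1,072.6846     6,436.1078
  7       875.00       621.8462     4,352.9231
  8    50,875.00    34,434.2025   275,473.6203
  Σ                 42,352.3561   304,326.8419
P = 42,352.3561; Macaulay duration = 304,326.8419 / 42,352.3561 = 7.18559 half-year periods = 3.59280 years.
Modified duration = D_Mac / (1 + y) = 3.59280 / 1.05 = 3.42171 years.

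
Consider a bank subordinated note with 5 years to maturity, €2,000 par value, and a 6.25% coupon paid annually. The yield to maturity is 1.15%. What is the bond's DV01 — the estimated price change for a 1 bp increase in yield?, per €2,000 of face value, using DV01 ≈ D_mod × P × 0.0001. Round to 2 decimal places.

Periodic yield y = 0.0115.
  t   CF        PV=CF/(1+0.0115)^t    t·PV
  1       125.00       123.5788       123.5788
  2       125.00       122.1738       244.3477
  3       125.00       120.7848       362.3545
  4       125.00       119.4116       477.6463
  5     2,125.00     2,006.9174    10,034.5870
  Σ                  2,492.8665    11,242.5143
P = 2,492.8665; D_Mac = 4.50987 yrs; D_mod = 4.45860 yrs.
DV01 ≈ 4.45860 × 2,492.8665 × 0.0001 = 1.111470.

€1.11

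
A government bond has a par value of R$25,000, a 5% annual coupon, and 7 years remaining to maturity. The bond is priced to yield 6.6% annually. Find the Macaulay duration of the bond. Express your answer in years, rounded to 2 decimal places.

6.03 years

Periodic yield y = 0.066. Discount each cash flow and weight by its year:
  t   CF        PV=CF/(1+0.066)^t    t·PV
  1     1,250.00     1,172.6079     1,172.6079
  2     1,250.00     1,100.0074     2,200.0148
  3     1,250.00     1,031.9019     3,095.7056
  4     1,250.00       968.0130     3,872.0520
  5     1,250.00       908.0797     4,540.3987
  6     1,250.00       851.8572     5,111.1430
  7    26,250.00    16,781.4265   117,469.9854
  Σ                 22,813.8936   137,461.9075
Price P = Σ PV = 22,813.8936.
Macaulay duration = Σ(t·PV) / P = 137,461.9075 / 22,813.8936 = 6.02536 years.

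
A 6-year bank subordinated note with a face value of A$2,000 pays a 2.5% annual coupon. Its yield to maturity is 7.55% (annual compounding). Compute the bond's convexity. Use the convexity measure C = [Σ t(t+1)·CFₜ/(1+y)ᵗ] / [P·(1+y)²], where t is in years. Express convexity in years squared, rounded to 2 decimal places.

32.99

With y = 0.0755:
  t   CF        PV=CF/(1+0.0755)^t    t·PV        t(t+1)·PV
  1        50.00        46.4900        46.4900          92.9800
  2        50.00        43.2264        86.4528         259.3585
  3        50.00        40.1919       120.5758         482.3030
  4        50.00        37.3705       149.4818         747.4090
  5        50.00        34.7470       173.7352       1,042.4115
  6     2,050.00     1,324.6202     7,947.7212      55,634.0483
  Σ                  1,526.6460     8,524.4568      58,258.5103
P = 1,526.6460.
Convexity = Σ t(t+1)·PV / [P·(1+y)²] = 58,258.5103 / (1,526.6460 × 1.156700) = 32.99136.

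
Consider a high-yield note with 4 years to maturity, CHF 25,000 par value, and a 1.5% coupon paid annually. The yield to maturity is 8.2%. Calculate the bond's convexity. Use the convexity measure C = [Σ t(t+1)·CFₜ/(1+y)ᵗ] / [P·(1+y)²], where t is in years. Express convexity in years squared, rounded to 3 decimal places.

With y = 0.082:
  t   CF        PV=CF/(1+0.082)^t    t·PV        t(t+1)·PV
  1       375.00       346.5804       346.5804         693.1608
  2       375.00       320.3146       640.6292       1,921.8877
  3       375.00       296.0394       888.1181       3,552.4726
  4    25,375.00    18,513.8614    74,055.4455     370,277.2277
  Σ                 19,476.7958    75,930.7733     376,444.7488
P = 19,476.7958.
Convexity = Σ t(t+1)·PV / [P·(1+y)²] = 376,444.7488 / (19,476.7958 × 1.170724) = 16.50932.

16.509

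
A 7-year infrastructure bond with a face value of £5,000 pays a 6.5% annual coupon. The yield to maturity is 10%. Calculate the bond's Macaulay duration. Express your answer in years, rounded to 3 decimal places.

5.711 years

Periodic yield y = 0.1. Discount each cash flow and weight by its year:
  t   CF        PV=CF/(1+0.1)^t    t·PV
  1       325.00       295.4545       295.4545
  2       325.00       268.5950       537.1901
  3       325.00       244.1773       732.5319
  4       325.00       221.9794       887.9175
  5       325.00       201.7994     1,008.9971
  6       325.00       183.4540     1,100.7242
  7     5,325.00     2,732.5670    19,127.9689
  Σ                  4,148.0267    23,690.7842
Price P = Σ PV = 4,148.0267.
Macaulay duration = Σ(t·PV) / P = 23,690.7842 / 4,148.0267 = 5.71134 years.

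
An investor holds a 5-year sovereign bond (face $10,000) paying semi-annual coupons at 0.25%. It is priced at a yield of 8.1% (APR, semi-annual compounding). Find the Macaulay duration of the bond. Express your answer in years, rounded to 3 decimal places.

4.964 years

Periodic yield y = 0.0405. Discount each cash flow and weight by its period:
  t   CF        PV=CF/(1+0.0405)^t    t·PV
  1        12.50        12.0135        12.0135
  2        12.50        11.5458        23.0917
  3        12.50        11.0964        33.2893
  4        12.50        10.6645        42.6581
  5        12.50        10.2494        51.2471
  6        12.50         9.8505        59.1029
  7        12.50         9.4671        66.2695
  8        12.50         9.0986        72.7886
  9        12.50         8.7444        78.6998
  10   10,012.50     6,731.6524    67,316.5242
  Σ                  6,824.3827    67,755.6847
Price P = Σ PV = 6,824.3827.
Macaulay duration = Σ(t·PV) / P = 67,755.6847 / 6,824.3827 = 9.92847 half-year periods.
In years: 9.92847 / 2 = 4.96424 years.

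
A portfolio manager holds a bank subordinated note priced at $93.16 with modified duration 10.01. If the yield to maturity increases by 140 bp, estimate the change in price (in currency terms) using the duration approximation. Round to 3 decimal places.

Duration approximation: ΔP/P ≈ -D_mod · Δy = -10.01 × (+0.014) = -0.140140.
ΔP ≈ 93.16 × (-0.140140) = -13.0554424.

-$13.055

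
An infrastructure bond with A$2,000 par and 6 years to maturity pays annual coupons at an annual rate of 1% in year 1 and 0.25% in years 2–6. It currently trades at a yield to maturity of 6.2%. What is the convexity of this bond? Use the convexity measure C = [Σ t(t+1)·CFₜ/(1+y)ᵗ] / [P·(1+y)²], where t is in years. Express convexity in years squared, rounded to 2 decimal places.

With y = 0.062:
  t   CF        PV=CF/(1+0.062)^t    t·PV        t(t+1)·PV
  1        20.00        18.8324        18.8324          37.6648
  2         5.00         4.4332         8.8665          26.5994
  3         5.00         4.1744        12.5233          50.0931
  4         5.00         3.9307        15.7229          78.6144
  5         5.00         3.7012        18.5062         111.0372
  6     2,005.00     1,397.5497     8,385.2985      58,697.0894
  Σ                  1,432.6218     8,459.7497      59,001.0983
P = 1,432.6218.
Convexity = Σ t(t+1)·PV / [P·(1+y)²] = 59,001.0983 / (1,432.6218 × 1.127844) = 36.51569.

36.52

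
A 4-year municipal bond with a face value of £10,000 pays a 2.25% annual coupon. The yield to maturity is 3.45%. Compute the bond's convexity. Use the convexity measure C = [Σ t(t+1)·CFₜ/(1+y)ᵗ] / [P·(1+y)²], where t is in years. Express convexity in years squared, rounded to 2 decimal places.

With y = 0.0345:
  t   CF        PV=CF/(1+0.0345)^t    t·PV        t(t+1)·PV
  1       225.00       217.4964       217.4964         434.9928
  2       225.00       210.2430       420.4860       1,261.4580
  3       225.00       203.2315       609.6945       2,438.7781
  4    10,225.00     8,927.7359    35,710.9438     178,554.7189
  Σ                  9,558.7068    36,958.6207     182,689.9477
P = 9,558.7068.
Convexity = Σ t(t+1)·PV / [P·(1+y)²] = 182,689.9477 / (9,558.7068 × 1.070190) = 17.85889.

17.86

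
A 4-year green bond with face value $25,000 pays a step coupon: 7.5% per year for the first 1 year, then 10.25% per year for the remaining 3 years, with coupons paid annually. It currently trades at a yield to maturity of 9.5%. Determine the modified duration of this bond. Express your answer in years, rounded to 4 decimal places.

3.2374 years

Periodic yield y = 0.095. First find Macaulay duration:
  t   CF        PV=CF/(1+0.095)^t    t·PV
  1     1,875.00     1,712.3288     1,712.3288
  2     2,562.50     2,137.1531     4,274.3062
  3     2,562.50     1,951.7380     5,855.2140
  4    27,562.50    19,171.7665    76,687.0659
  Σ                 24,972.9863    88,528.9148
P = 24,972.9863; Macaulay duration = 88,528.9148 / 24,972.9863 = 3.54499 years.
Modified duration = D_Mac / (1 + y) = 3.54499 / 1.095 = 3.23743 years.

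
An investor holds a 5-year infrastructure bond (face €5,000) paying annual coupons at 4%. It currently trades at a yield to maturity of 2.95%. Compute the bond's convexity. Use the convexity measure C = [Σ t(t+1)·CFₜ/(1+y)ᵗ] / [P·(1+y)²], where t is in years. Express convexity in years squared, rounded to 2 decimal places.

25.60

With y = 0.0295:
  t   CF        PV=CF/(1+0.0295)^t    t·PV        t(t+1)·PV
  1       200.00       194.2691       194.2691         388.5381
  2       200.00       188.7023       377.4047       1,132.2141
  3       200.00       183.2951       549.8854       2,199.5416
  4       200.00       178.0429       712.1715       3,560.8574
  5     5,200.00     4,496.4688    22,482.3442     134,894.0654
  Σ                  5,240.7783    24,316.0749     142,175.2167
P = 5,240.7783.
Convexity = Σ t(t+1)·PV / [P·(1+y)²] = 142,175.2167 / (5,240.7783 × 1.059870) = 25.59620.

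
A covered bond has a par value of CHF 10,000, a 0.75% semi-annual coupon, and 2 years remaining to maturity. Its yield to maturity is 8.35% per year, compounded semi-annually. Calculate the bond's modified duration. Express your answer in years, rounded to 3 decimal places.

Periodic yield y = 0.04175. First find Macaulay duration:
  t   CF        PV=CF/(1+0.04175)^t    t·PV
  1        37.50        35.9971        35.9971
  2        37.50        34.5545        69.1089
  3        37.50        33.1696        99.5089
  4    10,037.50     8,522.5885    34,090.3542
  Σ                  8,626.3098    34,294.9691
P = 8,626.3098; Macaulay duration = 34,294.9691 / 8,626.3098 = 3.97562 half-year periods = 1.98781 years.
Modified duration = D_Mac / (1 + y) = 1.98781 / 1.04175 = 1.90815 years.

1.908 years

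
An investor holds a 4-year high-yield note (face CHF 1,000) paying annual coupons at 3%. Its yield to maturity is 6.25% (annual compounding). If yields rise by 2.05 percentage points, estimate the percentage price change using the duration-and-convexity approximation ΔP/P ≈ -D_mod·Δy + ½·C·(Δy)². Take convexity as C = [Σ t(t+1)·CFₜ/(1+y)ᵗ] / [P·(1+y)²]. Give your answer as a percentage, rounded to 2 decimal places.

With y = 0.0625:
  t   CF        PV=CF/(1+0.0625)^t    t·PV        t(t+1)·PV
  1        30.00        28.2353        28.2353          56.4706
  2        30.00        26.5744        53.1488         159.4464
  3        30.00        25.0112        75.0336         300.1343
  4     1,030.00       808.2049     3,232.8195      16,164.0977
  Σ                    888.0258     3,389.2372      16,680.1489
P = 888.0258; D_Mac = 3.81660 yrs; D_mod = 3.59209 yrs; C = 16.63859.
Duration effect: -3.59209 × (+0.0205) = -0.073638
Convexity effect: 0.5 × 16.63859 × (0.0205)² = +0.0034962
ΔP/P ≈ -0.073638 + 0.0034962 = -0.070142 = -7.0142%.

-7.01%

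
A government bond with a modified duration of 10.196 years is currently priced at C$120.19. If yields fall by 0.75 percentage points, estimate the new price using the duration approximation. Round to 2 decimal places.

C$129.38

Duration approximation: ΔP/P ≈ -D_mod · Δy = -10.196 × (-0.0075) = +0.076470.
New price ≈ 120.19 × (1 + 0.076470) = 129.3809293.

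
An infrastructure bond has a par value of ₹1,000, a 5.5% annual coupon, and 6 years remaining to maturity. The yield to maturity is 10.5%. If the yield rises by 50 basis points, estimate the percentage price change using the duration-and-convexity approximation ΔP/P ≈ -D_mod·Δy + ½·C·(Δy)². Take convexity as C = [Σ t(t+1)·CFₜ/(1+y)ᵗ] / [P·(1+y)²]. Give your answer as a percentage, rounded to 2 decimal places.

-2.30%

With y = 0.105:
  t   CF        PV=CF/(1+0.105)^t    t·PV        t(t+1)·PV
  1        55.00        49.7738        49.7738          99.5475
  2        55.00        45.0441        90.0882         270.2647
  3        55.00        40.7639       122.2917         489.1669
  4        55.00        36.8904       147.5617         737.8084
  5        55.00        33.3850       166.9250       1,001.5498
  6     1,055.00       579.5338     3,477.2030      24,340.4208
  Σ                    785.3910     4,053.8433      26,938.7582
P = 785.3910; D_Mac = 5.16156 yrs; D_mod = 4.67110 yrs; C = 28.09099.
Duration effect: -4.67110 × (+0.005) = -0.023355
Convexity effect: 0.5 × 28.09099 × (0.005)² = +0.0003511
ΔP/P ≈ -0.023355 + 0.0003511 = -0.023004 = -2.3004%.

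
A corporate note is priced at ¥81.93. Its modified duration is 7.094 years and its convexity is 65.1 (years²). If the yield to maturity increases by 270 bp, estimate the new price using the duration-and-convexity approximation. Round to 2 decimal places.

Duration effect: -D_mod·Δy = -7.094 × (+0.027) = -0.191538
Convexity effect: ½·C·(Δy)² = 0.5 × 65.1 × (0.027)² = +0.02372895
ΔP/P ≈ -0.191538 + 0.02372895 = -0.16780905
New price ≈ 81.93 × (1 - 0.16780905) = 68.1814045335.

¥68.18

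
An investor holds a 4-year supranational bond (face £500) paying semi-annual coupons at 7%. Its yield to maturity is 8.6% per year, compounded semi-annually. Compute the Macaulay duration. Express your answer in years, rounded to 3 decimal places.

3.543 years

Periodic yield y = 0.043. Discount each cash flow and weight by its period:
  t   CF        PV=CF/(1+0.043)^t    t·PV
  1        17.50        16.7785        16.7785
  2        17.50        16.0868        32.1736
  3        17.50        15.4236        46.2707
  4        17.50        14.7877        59.1508
  5        17.50        14.1781        70.8903
  6        17.50        13.5935        81.5612
  7        17.50        13.0331        91.2317
  8       517.50       369.5182     2,956.1460
  Σ                    473.3995     3,354.2028
Price P = Σ PV = 473.3995.
Macaulay duration = Σ(t·PV) / P = 3,354.2028 / 473.3995 = 7.08535 half-year periods.
In years: 7.08535 / 2 = 3.54268 years.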